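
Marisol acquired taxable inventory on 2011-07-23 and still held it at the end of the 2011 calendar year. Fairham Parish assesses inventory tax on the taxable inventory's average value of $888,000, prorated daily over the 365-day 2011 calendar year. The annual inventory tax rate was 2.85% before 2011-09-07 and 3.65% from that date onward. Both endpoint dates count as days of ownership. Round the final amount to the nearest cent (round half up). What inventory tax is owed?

2011-07-23 to 2011-09-06: 46 days at 2.85% → $888,000 × 2.85% × 46/365 = $3,189.5014
2011-09-07 to 2011-12-31: 116 days at 3.65% → $888,000 × 3.65% × 116/365 = $10,300.8000
Total = $13,490.3014

$13,490.30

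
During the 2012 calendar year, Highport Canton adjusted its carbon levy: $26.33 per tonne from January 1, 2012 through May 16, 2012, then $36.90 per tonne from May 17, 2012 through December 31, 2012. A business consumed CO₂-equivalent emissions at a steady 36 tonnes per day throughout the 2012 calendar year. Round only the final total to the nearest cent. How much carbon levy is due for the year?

$434063.16

January 1 – May 16, 2012: 137 days × 36 tonnes/day = 4,932 tonnes at $26.33/tonne → $129859.56
May 17 – December 31, 2012: 229 days × 36 tonnes/day = 8,244 tonnes at $36.90/tonne → $304203.60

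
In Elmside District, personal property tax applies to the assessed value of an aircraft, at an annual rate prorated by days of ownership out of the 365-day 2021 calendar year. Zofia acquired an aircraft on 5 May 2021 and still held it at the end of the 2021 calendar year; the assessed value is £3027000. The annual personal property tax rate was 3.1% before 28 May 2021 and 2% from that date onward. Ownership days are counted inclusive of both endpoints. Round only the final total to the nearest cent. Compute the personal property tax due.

£42071.15

5 May – 27 May 2021: 23 days at 3.1% → £3027000 × 3.1% × 23/365 = £5913.0164
28 May – 31 December 2021: 218 days at 2% → £3027000 × 2% × 218/365 = £36158.1370
Total = £42071.1534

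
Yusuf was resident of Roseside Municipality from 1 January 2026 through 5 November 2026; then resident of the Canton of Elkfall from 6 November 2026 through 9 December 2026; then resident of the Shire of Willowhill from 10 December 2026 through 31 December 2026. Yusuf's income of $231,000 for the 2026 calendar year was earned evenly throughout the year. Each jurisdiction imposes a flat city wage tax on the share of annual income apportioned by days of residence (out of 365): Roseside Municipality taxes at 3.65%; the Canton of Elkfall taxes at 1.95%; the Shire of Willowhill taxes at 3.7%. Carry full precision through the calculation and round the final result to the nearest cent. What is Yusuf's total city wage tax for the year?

$8,072.66

Roseside Municipality, 1 January – 5 November 2026: 309 days → $231,000 × 3.65% × 309/365 = $7,137.9000
The Canton of Elkfall, 6 November – 9 December 2026: 34 days → $231,000 × 1.95% × 34/365 = $419.5973
The Shire of Willowhill, 10 December – 31 December 2026: 22 days → $231,000 × 3.7% × 22/365 = $515.1616
Total = $8,072.6589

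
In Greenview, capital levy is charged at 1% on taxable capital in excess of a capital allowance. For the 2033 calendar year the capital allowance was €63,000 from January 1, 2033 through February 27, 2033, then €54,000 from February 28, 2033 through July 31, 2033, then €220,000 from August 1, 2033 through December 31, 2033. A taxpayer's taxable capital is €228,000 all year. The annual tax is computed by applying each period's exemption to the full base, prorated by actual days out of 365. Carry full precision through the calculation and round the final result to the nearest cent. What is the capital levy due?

January 1 – February 27, 2033: 58 days, exemption €63,000 → (€228,000 − €63,000) × 1% × 58/365 = €262.1918
February 28 – July 31, 2033: 154 days, exemption €54,000 → (€228,000 − €54,000) × 1% × 154/365 = €734.1370
August 1 – December 31, 2033: 153 days, exemption €220,000 → (€228,000 − €220,000) × 1% × 153/365 = €33.5342
Total = €1,029.8630

€1,029.86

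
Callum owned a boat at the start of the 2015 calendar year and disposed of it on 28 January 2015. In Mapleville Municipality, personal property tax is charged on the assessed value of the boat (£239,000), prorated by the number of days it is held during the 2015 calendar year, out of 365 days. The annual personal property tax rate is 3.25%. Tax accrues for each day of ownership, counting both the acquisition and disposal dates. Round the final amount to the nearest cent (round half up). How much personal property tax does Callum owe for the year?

£595.86

Days held (1 January – 28 January 2015): 28 out of 365
Tax = £239,000 × 3.25% × 28/365 = £595.8630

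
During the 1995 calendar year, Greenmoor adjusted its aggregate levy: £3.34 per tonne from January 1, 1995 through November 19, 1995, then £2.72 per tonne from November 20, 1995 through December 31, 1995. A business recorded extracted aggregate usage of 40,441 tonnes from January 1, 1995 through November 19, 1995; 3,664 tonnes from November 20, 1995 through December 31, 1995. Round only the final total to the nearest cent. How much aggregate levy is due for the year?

January 1 – November 19, 1995: 40,441 tonnes at £3.34/tonne → £135,072.94
November 20 – December 31, 1995: 3,664 tonnes at £2.72/tonne → £9,966.08

£145,039.02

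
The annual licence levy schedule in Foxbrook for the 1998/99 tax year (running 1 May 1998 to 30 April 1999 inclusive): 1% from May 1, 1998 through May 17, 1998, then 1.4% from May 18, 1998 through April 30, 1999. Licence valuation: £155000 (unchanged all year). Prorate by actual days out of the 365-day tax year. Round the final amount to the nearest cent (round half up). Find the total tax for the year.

May 1 – May 17, 1998: 17 days at 1% → £155000 × 1% × 17/365 = £72.1918
May 18, 1998 – April 30, 1999: 348 days at 1.4% → £155000 × 1.4% × 348/365 = £2068.9315
Total = £2141.1233

£2141.12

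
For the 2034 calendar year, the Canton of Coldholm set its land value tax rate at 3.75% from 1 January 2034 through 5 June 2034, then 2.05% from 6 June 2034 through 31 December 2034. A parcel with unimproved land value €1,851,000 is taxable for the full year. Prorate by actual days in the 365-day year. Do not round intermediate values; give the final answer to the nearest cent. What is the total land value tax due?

€51,394.41

1 January – 5 June 2034: 156 days at 3.75% → €1,851,000 × 3.75% × 156/365 = €29,666.7123
6 June – 31 December 2034: 209 days at 2.05% → €1,851,000 × 2.05% × 209/365 = €21,727.6973
Total = €51,394.4096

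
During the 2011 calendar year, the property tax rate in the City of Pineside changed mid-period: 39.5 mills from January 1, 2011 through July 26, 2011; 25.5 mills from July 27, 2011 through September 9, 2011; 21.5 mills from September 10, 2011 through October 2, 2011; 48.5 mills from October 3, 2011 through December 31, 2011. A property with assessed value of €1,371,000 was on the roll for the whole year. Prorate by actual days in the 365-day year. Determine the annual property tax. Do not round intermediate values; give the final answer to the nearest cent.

€53,275.56

January 1 – July 26, 2011: 207 days at 39.5 mills → €1,371,000 × 3.95% × 207/365 = €30,712.2781
July 27 – September 9, 2011: 45 days at 25.5 mills → €1,371,000 × 2.55% × 45/365 = €4,310.1986
September 10 – October 2, 2011: 23 days at 21.5 mills → €1,371,000 × 2.15% × 23/365 = €1,857.4233
October 3 – December 31, 2011: 90 days at 48.5 mills → €1,371,000 × 4.85% × 90/365 = €16,395.6575
Total = €53,275.5575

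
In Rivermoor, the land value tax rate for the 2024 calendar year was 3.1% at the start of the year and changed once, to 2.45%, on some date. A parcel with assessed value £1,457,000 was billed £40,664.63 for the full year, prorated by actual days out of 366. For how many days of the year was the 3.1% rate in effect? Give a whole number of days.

Let d = days at the first rate; then 366 − d days at the second rate.
£1,457,000 × [3.1%·d + 2.45%·(366−d)] / 366 = £40,664.63
Solving gives d = 192, so the new rate took effect on 11 July 2024.

192 days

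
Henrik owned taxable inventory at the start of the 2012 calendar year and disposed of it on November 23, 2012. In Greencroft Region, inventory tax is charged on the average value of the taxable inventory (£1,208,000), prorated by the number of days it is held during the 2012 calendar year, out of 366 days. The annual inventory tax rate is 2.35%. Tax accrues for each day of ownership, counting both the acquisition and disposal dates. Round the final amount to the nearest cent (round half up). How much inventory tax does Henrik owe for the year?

£25,440.61

Days held (January 1 – November 23, 2012): 328 out of 366
Tax = £1,208,000 × 2.35% × 328/366 = £25,440.6120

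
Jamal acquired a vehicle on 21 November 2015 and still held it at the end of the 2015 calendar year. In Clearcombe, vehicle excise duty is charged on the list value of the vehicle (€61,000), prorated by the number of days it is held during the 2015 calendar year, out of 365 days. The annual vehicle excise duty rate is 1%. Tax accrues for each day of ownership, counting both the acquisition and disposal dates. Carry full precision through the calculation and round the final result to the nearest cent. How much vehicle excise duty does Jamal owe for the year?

€68.52

Days held (21 November – 31 December 2015): 41 out of 365
Tax = €61,000 × 1% × 41/365 = €68.5205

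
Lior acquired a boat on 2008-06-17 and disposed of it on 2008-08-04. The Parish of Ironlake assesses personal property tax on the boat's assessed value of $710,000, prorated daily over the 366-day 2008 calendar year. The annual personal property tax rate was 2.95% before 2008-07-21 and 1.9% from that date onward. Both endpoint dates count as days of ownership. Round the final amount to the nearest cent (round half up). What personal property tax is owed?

$2,498.58

2008-06-17 to 2008-07-20: 34 days at 2.95% → $710,000 × 2.95% × 34/366 = $1,945.7104
2008-07-21 to 2008-08-04: 15 days at 1.9% → $710,000 × 1.9% × 15/366 = $552.8689
Total = $2,498.5792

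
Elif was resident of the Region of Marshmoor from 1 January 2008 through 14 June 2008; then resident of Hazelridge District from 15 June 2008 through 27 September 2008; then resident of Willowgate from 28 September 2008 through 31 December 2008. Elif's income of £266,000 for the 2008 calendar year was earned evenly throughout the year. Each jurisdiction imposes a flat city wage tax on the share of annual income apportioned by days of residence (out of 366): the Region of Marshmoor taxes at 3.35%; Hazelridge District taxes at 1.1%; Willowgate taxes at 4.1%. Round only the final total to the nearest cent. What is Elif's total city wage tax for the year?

£7,711.82

The Region of Marshmoor, 1 January – 14 June 2008: 166 days → £266,000 × 3.35% × 166/366 = £4,041.6011
Hazelridge District, 15 June – 27 September 2008: 105 days → £266,000 × 1.1% × 105/366 = £839.4262
Willowgate, 28 September – 31 December 2008: 95 days → £266,000 × 4.1% × 95/366 = £2,830.7923
Total = £7,711.8197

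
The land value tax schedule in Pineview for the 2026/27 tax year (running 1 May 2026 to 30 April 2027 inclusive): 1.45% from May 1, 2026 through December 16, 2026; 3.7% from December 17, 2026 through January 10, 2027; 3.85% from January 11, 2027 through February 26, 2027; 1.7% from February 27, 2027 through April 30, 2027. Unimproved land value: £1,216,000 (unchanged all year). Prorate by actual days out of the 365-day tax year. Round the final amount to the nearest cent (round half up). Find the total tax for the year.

£23,788.62

May 1 – December 16, 2026: 230 days at 1.45% → £1,216,000 × 1.45% × 230/365 = £11,110.5753
December 17, 2026 – January 10, 2027: 25 days at 3.7% → £1,216,000 × 3.7% × 25/365 = £3,081.6438
January 11 – February 26, 2027: 47 days at 3.85% → £1,216,000 × 3.85% × 47/365 = £6,028.3616
February 27 – April 30, 2027: 63 days at 1.7% → £1,216,000 × 1.7% × 63/365 = £3,568.0438
Total = £23,788.6247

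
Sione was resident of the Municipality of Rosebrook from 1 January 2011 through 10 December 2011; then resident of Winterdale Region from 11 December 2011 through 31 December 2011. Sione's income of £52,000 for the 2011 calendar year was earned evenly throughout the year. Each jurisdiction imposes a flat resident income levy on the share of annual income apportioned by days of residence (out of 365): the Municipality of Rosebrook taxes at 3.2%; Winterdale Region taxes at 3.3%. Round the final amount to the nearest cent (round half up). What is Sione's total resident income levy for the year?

The Municipality of Rosebrook, 1 January – 10 December 2011: 344 days → £52,000 × 3.2% × 344/365 = £1,568.2630
Winterdale Region, 11 December – 31 December 2011: 21 days → £52,000 × 3.3% × 21/365 = £98.7288
Total = £1,666.9918

£1,666.99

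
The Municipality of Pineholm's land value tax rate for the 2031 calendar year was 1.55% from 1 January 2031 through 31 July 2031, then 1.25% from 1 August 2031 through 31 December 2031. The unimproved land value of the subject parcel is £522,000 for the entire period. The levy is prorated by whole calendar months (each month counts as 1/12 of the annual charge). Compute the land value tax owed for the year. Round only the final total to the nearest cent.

1 January – 31 July 2031: 7 months at 1.55% → £522,000 × 1.55% × 7/12 = £4,719.7500
1 August – 31 December 2031: 5 months at 1.25% → £522,000 × 1.25% × 5/12 = £2,718.7500
Total = £7,438.5000

£7,438.50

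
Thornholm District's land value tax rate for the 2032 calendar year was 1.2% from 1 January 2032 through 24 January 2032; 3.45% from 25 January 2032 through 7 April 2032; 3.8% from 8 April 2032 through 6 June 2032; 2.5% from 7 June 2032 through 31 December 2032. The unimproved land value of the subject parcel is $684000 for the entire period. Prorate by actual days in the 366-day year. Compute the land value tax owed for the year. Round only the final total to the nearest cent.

1 January – 24 January 2032: 24 days at 1.2% → $684000 × 1.2% × 24/366 = $538.2295
25 January – 7 April 2032: 74 days at 3.45% → $684000 × 3.45% × 74/366 = $4771.1803
8 April – 6 June 2032: 60 days at 3.8% → $684000 × 3.8% × 60/366 = $4260.9836
7 June – 31 December 2032: 208 days at 2.5% → $684000 × 2.5% × 208/366 = $9718.0328
Total = $19288.4262

$19288.43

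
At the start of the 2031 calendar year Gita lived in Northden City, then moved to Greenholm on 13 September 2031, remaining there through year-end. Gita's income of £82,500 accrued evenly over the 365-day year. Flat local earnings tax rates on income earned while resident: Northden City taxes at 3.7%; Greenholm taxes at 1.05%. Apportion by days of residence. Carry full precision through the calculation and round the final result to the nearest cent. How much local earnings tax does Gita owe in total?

Northden City, 1 January – 12 September 2031: 255 days → £82,500 × 3.7% × 255/365 = £2,132.5685
Greenholm, 13 September – 31 December 2031: 110 days → £82,500 × 1.05% × 110/365 = £261.0616
Total = £2,393.6301

£2,393.63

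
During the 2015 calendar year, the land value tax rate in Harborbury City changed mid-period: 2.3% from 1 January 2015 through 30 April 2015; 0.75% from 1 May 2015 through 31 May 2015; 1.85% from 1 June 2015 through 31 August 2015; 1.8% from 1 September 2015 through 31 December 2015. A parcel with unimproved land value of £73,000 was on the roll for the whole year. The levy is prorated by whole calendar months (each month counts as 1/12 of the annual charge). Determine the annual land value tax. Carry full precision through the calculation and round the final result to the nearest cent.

1 January – 30 April 2015: 4 months at 2.3% → £73,000 × 2.3% × 4/12 = £559.6667
1 May – 31 May 2015: 1 month at 0.75% → £73,000 × 0.75% × 1/12 = £45.6250
1 June – 31 August 2015: 3 months at 1.85% → £73,000 × 1.85% × 3/12 = £337.6250
1 September – 31 December 2015: 4 months at 1.8% → £73,000 × 1.8% × 4/12 = £438.0000
Total = £1,380.9167

£1,380.92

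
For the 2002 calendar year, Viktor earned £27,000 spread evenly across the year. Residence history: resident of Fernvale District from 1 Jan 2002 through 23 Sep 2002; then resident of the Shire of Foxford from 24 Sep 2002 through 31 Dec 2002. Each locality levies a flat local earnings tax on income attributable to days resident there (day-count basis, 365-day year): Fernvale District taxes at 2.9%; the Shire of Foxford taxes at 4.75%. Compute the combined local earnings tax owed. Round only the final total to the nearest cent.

Fernvale District, 1 Jan – 23 Sep 2002: 266 days → £27,000 × 2.9% × 266/365 = £570.6247
The Shire of Foxford, 24 Sep – 31 Dec 2002: 99 days → £27,000 × 4.75% × 99/365 = £347.8562
Total = £918.4808

£918.48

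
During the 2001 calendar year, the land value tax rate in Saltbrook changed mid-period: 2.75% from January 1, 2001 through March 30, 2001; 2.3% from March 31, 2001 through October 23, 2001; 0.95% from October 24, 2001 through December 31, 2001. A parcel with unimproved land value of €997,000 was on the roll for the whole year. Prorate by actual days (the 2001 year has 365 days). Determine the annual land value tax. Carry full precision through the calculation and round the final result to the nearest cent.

€21,480.57

January 1 – March 30, 2001: 89 days at 2.75% → €997,000 × 2.75% × 89/365 = €6,685.3630
March 31 – October 23, 2001: 207 days at 2.3% → €997,000 × 2.3% × 207/365 = €13,004.7041
October 24 – December 31, 2001: 69 days at 0.95% → €997,000 × 0.95% × 69/365 = €1,790.5027
Total = €21,480.5699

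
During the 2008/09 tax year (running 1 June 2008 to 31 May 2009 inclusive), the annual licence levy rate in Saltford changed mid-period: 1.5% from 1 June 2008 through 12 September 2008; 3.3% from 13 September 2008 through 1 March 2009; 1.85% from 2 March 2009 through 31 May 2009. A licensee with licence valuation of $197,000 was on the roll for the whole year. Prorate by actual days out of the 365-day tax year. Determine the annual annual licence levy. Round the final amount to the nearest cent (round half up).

$4,778.46

1 June – 12 September 2008: 104 days at 1.5% → $197,000 × 1.5% × 104/365 = $841.9726
13 September 2008 – 1 March 2009: 170 days at 3.3% → $197,000 × 3.3% × 170/365 = $3,027.8630
2 March – 31 May 2009: 91 days at 1.85% → $197,000 × 1.85% × 91/365 = $908.6288
Total = $4,778.4644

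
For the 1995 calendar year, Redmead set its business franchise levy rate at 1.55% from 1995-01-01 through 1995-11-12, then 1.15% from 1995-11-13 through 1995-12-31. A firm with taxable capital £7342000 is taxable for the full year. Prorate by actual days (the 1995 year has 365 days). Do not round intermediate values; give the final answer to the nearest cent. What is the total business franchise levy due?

1995-01-01 to 1995-11-12: 316 days at 1.55% → £7342000 × 1.55% × 316/365 = £98523.6055
1995-11-13 to 1995-12-31: 49 days at 1.15% → £7342000 × 1.15% × 49/365 = £11334.8411
Total = £109858.4466

£109858.45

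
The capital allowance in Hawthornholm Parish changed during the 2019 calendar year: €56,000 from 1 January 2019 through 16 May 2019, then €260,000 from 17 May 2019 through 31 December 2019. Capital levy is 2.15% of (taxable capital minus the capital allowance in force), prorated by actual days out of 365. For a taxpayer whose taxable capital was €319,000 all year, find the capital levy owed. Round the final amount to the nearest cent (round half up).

1 January – 16 May 2019: 136 days, exemption €56,000 → (€319,000 − €56,000) × 2.15% × 136/365 = €2,106.8822
17 May – 31 December 2019: 229 days, exemption €260,000 → (€319,000 − €260,000) × 2.15% × 229/365 = €795.8534
Total = €2,902.7356

€2,902.74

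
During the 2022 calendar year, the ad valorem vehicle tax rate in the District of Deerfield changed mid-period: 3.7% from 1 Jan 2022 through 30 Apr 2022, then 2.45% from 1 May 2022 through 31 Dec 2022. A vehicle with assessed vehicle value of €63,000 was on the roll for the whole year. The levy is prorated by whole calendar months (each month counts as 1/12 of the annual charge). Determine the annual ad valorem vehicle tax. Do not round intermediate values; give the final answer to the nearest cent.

€1,806.00

1 Jan – 30 Apr 2022: 4 months at 3.7% → €63,000 × 3.7% × 4/12 = €777.0000
1 May – 31 Dec 2022: 8 months at 2.45% → €63,000 × 2.45% × 8/12 = €1,029.0000
Total = €1,806.0000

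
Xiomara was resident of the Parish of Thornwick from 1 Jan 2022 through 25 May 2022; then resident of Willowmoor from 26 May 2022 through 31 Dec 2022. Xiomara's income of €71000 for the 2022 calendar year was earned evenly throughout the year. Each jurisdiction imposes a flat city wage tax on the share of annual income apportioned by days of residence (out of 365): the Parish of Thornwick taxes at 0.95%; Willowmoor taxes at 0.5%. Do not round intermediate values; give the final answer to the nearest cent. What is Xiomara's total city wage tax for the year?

€481.92

The Parish of Thornwick, 1 Jan – 25 May 2022: 145 days → €71000 × 0.95% × 145/365 = €267.9521
Willowmoor, 26 May – 31 Dec 2022: 220 days → €71000 × 0.5% × 220/365 = €213.9726
Total = €481.9247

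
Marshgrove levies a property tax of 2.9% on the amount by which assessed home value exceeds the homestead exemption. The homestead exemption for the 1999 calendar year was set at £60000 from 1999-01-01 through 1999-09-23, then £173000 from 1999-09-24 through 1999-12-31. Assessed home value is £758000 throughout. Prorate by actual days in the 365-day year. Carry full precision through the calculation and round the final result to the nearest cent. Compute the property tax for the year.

1999-01-01 to 1999-09-23: 266 days, exemption £60000 → (£758000 − £60000) × 2.9% × 266/365 = £14751.7041
1999-09-24 to 1999-12-31: 99 days, exemption £173000 → (£758000 − £173000) × 2.9% × 99/365 = £4601.4658
Total = £19353.1699

£19353.17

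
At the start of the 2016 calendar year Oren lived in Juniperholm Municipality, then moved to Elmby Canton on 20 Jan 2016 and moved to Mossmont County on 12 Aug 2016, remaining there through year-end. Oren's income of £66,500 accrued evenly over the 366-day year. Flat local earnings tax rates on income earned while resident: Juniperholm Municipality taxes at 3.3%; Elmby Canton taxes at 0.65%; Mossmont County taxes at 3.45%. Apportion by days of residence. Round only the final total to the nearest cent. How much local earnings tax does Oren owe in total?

Juniperholm Municipality, 1 Jan – 19 Jan 2016: 19 days → £66,500 × 3.3% × 19/366 = £113.9221
Elmby Canton, 20 Jan – 11 Aug 2016: 205 days → £66,500 × 0.65% × 205/366 = £242.1072
Mossmont County, 12 Aug – 31 Dec 2016: 142 days → £66,500 × 3.45% × 142/366 = £890.1189
Total = £1,246.1482

£1,246.15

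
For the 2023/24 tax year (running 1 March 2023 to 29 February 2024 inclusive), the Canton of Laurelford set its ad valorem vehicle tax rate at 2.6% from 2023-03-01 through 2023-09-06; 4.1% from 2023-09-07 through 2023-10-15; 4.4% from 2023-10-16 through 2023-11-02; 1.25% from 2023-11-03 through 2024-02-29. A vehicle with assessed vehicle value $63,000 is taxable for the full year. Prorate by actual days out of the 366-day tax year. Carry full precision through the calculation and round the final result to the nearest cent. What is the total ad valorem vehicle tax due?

2023-03-01 to 2023-09-06: 190 days at 2.6% → $63,000 × 2.6% × 190/366 = $850.3279
2023-09-07 to 2023-10-15: 39 days at 4.1% → $63,000 × 4.1% × 39/366 = $275.2377
2023-10-16 to 2023-11-02: 18 days at 4.4% → $63,000 × 4.4% × 18/366 = $136.3279
2023-11-03 to 2024-02-29: 119 days at 1.25% → $63,000 × 1.25% × 119/366 = $256.0451
Total = $1,517.9385

$1,517.94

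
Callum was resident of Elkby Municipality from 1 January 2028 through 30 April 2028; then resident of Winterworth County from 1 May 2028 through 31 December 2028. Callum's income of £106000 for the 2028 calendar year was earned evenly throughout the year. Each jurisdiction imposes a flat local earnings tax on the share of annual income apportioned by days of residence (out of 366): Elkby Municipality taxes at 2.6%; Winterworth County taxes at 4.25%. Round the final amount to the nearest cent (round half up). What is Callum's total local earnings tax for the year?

Elkby Municipality, 1 January – 30 April 2028: 121 days → £106000 × 2.6% × 121/366 = £911.1366
Winterworth County, 1 May – 31 December 2028: 245 days → £106000 × 4.25% × 245/366 = £3015.6421
Total = £3926.7787

£3926.78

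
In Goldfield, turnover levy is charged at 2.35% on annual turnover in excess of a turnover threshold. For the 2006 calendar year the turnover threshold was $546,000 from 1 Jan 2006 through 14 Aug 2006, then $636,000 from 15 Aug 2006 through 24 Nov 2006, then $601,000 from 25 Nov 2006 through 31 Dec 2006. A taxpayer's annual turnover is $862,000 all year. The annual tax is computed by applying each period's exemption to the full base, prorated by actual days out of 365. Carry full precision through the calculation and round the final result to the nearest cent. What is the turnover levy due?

$6,703.94

1 Jan – 14 Aug 2006: 226 days, exemption $546,000 → ($862,000 − $546,000) × 2.35% × 226/365 = $4,598.0164
15 Aug – 24 Nov 2006: 102 days, exemption $636,000 → ($862,000 − $636,000) × 2.35% × 102/365 = $1,484.1699
25 Nov – 31 Dec 2006: 37 days, exemption $601,000 → ($862,000 − $601,000) × 2.35% × 37/365 = $621.7521
Total = $6,703.9384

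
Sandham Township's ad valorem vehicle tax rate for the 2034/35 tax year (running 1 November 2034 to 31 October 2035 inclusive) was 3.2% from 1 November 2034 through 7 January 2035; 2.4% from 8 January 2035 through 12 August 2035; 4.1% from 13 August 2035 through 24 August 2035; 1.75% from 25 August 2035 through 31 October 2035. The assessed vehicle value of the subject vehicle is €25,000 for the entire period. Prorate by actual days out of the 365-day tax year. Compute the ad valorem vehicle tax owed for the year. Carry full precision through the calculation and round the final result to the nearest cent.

€620.96

1 November 2034 – 7 January 2035: 68 days at 3.2% → €25,000 × 3.2% × 68/365 = €149.0411
8 January – 12 August 2035: 217 days at 2.4% → €25,000 × 2.4% × 217/365 = €356.7123
13 August – 24 August 2035: 12 days at 4.1% → €25,000 × 4.1% × 12/365 = €33.6986
25 August – 31 October 2035: 68 days at 1.75% → €25,000 × 1.75% × 68/365 = €81.5068
Total = €620.9589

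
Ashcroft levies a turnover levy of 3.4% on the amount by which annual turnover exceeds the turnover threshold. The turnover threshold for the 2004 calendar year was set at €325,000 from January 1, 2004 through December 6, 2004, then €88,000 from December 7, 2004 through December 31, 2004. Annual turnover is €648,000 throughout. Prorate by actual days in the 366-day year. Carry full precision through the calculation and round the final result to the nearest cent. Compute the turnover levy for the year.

€11,532.41

January 1 – December 6, 2004: 341 days, exemption €325,000 → (€648,000 − €325,000) × 3.4% × 341/366 = €10,231.8634
December 7 – December 31, 2004: 25 days, exemption €88,000 → (€648,000 − €88,000) × 3.4% × 25/366 = €1,300.5464
Total = €11,532.4098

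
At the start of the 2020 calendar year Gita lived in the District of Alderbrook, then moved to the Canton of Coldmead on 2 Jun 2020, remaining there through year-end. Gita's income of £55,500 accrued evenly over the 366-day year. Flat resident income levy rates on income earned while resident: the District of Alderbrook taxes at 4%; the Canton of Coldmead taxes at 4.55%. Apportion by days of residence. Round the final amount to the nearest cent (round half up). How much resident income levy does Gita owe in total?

The District of Alderbrook, 1 Jan – 1 Jun 2020: 153 days → £55,500 × 4% × 153/366 = £928.0328
The Canton of Coldmead, 2 Jun – 31 Dec 2020: 213 days → £55,500 × 4.55% × 213/366 = £1,469.6127
Total = £2,397.6455

£2,397.65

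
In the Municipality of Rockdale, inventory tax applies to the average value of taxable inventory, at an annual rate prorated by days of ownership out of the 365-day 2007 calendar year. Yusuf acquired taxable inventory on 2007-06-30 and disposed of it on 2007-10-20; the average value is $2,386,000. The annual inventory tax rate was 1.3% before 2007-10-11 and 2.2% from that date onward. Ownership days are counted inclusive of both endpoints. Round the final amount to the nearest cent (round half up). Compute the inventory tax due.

2007-06-30 to 2007-10-10: 103 days at 1.3% → $2,386,000 × 1.3% × 103/365 = $8,753.0247
2007-10-11 to 2007-10-20: 10 days at 2.2% → $2,386,000 × 2.2% × 10/365 = $1,438.1370
Total = $10,191.1616

$10,191.16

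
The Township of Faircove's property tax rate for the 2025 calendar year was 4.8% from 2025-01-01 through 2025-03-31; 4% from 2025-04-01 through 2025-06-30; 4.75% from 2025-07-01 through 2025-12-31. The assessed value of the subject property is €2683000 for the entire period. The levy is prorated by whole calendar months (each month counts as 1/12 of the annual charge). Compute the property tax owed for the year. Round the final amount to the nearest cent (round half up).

2025-01-01 to 2025-03-31: 3 months at 4.8% → €2683000 × 4.8% × 3/12 = €32196.0000
2025-04-01 to 2025-06-30: 3 months at 4% → €2683000 × 4% × 3/12 = €26830.0000
2025-07-01 to 2025-12-31: 6 months at 4.75% → €2683000 × 4.75% × 6/12 = €63721.2500
Total = €122747.2500

€122747.25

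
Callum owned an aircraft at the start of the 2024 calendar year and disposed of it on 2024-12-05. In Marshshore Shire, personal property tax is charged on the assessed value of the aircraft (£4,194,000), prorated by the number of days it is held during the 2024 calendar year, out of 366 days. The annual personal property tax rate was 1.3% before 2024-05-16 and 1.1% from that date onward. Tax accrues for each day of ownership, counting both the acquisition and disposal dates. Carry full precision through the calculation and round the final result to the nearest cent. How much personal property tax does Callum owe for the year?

£45,973.57

2024-01-01 to 2024-05-15: 136 days at 1.3% → £4,194,000 × 1.3% × 136/366 = £20,259.5410
2024-05-16 to 2024-12-05: 204 days at 1.1% → £4,194,000 × 1.1% × 204/366 = £25,714.0328
Total = £45,973.5738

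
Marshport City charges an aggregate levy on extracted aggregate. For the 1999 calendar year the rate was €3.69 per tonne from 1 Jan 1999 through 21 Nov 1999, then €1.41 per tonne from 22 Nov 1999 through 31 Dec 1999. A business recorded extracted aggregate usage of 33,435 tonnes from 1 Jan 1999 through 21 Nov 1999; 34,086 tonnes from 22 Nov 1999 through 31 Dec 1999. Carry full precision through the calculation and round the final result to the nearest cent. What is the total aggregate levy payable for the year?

1 Jan – 21 Nov 1999: 33,435 tonnes at €3.69/tonne → €123,375.15
22 Nov – 31 Dec 1999: 34,086 tonnes at €1.41/tonne → €48,061.26

€171,436.41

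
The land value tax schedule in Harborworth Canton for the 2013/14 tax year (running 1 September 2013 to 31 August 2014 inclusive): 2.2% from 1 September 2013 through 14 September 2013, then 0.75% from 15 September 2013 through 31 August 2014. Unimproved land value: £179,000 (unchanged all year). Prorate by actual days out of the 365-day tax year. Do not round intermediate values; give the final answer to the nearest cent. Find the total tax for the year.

£1,442.05

1 September – 14 September 2013: 14 days at 2.2% → £179,000 × 2.2% × 14/365 = £151.0466
15 September 2013 – 31 August 2014: 351 days at 0.75% → £179,000 × 0.75% × 351/365 = £1,291.0068
Total = £1,442.0534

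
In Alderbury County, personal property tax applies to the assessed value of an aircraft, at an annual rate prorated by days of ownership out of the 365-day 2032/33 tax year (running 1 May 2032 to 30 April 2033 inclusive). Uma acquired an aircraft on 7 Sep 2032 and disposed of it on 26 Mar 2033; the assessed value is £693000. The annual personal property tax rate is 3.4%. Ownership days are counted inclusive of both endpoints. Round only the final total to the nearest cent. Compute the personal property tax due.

£12975.24

Days held (7 Sep 2032 – 26 Mar 2033): 201 out of 365
Tax = £693000 × 3.4% × 201/365 = £12975.2384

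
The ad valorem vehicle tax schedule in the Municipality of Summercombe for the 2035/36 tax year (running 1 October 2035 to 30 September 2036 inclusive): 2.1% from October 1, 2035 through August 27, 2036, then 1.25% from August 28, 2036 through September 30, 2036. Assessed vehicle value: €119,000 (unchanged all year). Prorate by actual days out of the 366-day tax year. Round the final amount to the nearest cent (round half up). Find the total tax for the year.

€2,405.04

October 1, 2035 – August 27, 2036: 332 days at 2.1% → €119,000 × 2.1% × 332/366 = €2,266.8525
August 28 – September 30, 2036: 34 days at 1.25% → €119,000 × 1.25% × 34/366 = €138.1831
Total = €2,405.0355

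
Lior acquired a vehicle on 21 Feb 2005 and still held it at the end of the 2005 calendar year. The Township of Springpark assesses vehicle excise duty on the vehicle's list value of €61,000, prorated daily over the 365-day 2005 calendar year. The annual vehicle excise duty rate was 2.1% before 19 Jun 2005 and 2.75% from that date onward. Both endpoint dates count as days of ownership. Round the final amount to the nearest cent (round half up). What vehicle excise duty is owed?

€1,314.93

21 Feb – 18 Jun 2005: 118 days at 2.1% → €61,000 × 2.1% × 118/365 = €414.1315
19 Jun – 31 Dec 2005: 196 days at 2.75% → €61,000 × 2.75% × 196/365 = €900.7945
Total = €1,314.9260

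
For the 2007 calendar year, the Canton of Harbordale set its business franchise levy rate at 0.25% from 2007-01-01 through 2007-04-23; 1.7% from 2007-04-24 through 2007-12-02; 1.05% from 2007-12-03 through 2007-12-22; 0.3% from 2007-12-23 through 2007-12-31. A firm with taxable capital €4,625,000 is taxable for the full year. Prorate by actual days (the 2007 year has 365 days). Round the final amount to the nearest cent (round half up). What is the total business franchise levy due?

2007-01-01 to 2007-04-23: 113 days at 0.25% → €4,625,000 × 0.25% × 113/365 = €3,579.6233
2007-04-24 to 2007-12-02: 223 days at 1.7% → €4,625,000 × 1.7% × 223/365 = €48,036.6438
2007-12-03 to 2007-12-22: 20 days at 1.05% → €4,625,000 × 1.05% × 20/365 = €2,660.9589
2007-12-23 to 2007-12-31: 9 days at 0.3% → €4,625,000 × 0.3% × 9/365 = €342.1233
Total = €54,619.3493

€54,619.35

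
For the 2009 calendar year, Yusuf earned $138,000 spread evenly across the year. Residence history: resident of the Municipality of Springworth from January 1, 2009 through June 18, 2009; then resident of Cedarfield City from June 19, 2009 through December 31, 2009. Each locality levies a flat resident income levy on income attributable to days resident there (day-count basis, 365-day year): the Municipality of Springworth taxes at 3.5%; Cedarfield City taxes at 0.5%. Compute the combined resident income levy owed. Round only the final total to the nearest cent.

The Municipality of Springworth, January 1 – June 18, 2009: 169 days → $138,000 × 3.5% × 169/365 = $2,236.3562
Cedarfield City, June 19 – December 31, 2009: 196 days → $138,000 × 0.5% × 196/365 = $370.5205
Total = $2,606.8767

$2,606.88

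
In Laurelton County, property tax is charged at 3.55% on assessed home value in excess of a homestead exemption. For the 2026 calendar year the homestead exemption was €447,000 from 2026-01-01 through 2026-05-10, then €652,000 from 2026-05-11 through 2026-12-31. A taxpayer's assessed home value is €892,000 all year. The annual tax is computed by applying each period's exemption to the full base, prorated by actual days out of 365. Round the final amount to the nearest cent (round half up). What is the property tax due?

2026-01-01 to 2026-05-10: 130 days, exemption €447,000 → (€892,000 − €447,000) × 3.55% × 130/365 = €5,626.5068
2026-05-11 to 2026-12-31: 235 days, exemption €652,000 → (€892,000 − €652,000) × 3.55% × 235/365 = €5,485.4795
Total = €11,111.9863

€11,111.99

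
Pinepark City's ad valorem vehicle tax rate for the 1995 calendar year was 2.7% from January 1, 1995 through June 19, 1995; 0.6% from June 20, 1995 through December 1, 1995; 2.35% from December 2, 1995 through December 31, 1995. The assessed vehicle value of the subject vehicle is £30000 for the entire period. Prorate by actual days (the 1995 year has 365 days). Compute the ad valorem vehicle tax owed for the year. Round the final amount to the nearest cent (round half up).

£516.58

January 1 – June 19, 1995: 170 days at 2.7% → £30000 × 2.7% × 170/365 = £377.2603
June 20 – December 1, 1995: 165 days at 0.6% → £30000 × 0.6% × 165/365 = £81.3699
December 2 – December 31, 1995: 30 days at 2.35% → £30000 × 2.35% × 30/365 = £57.9452
Total = £516.5753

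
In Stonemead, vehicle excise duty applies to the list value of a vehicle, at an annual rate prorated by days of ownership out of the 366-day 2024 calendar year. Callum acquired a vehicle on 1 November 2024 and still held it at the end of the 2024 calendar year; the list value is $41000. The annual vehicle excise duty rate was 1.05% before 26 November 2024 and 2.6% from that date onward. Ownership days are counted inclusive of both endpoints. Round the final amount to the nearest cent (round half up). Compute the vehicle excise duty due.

1 November – 25 November 2024: 25 days at 1.05% → $41000 × 1.05% × 25/366 = $29.4057
26 November – 31 December 2024: 36 days at 2.6% → $41000 × 2.6% × 36/366 = $104.8525
Total = $134.2582

$134.26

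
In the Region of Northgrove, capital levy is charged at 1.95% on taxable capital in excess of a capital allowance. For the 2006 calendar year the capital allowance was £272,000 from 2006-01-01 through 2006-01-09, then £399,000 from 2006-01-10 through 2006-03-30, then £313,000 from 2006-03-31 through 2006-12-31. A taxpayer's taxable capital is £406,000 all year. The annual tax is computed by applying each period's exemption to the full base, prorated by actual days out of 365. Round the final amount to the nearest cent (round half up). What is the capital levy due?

2006-01-01 to 2006-01-09: 9 days, exemption £272,000 → (£406,000 − £272,000) × 1.95% × 9/365 = £64.4301
2006-01-10 to 2006-03-30: 80 days, exemption £399,000 → (£406,000 − £399,000) × 1.95% × 80/365 = £29.9178
2006-03-31 to 2006-12-31: 276 days, exemption £313,000 → (£406,000 − £313,000) × 1.95% × 276/365 = £1,371.3041
Total = £1,465.6521

£1,465.65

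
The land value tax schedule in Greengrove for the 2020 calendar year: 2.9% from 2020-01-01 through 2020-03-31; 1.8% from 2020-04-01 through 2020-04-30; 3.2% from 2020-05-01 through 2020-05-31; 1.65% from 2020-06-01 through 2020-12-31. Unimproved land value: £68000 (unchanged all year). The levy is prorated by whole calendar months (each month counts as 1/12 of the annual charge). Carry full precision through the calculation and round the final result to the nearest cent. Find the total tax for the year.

2020-01-01 to 2020-03-31: 3 months at 2.9% → £68000 × 2.9% × 3/12 = £493.0000
2020-04-01 to 2020-04-30: 1 month at 1.8% → £68000 × 1.8% × 1/12 = £102.0000
2020-05-01 to 2020-05-31: 1 month at 3.2% → £68000 × 3.2% × 1/12 = £181.3333
2020-06-01 to 2020-12-31: 7 months at 1.65% → £68000 × 1.65% × 7/12 = £654.5000
Total = £1430.8333

£1430.83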